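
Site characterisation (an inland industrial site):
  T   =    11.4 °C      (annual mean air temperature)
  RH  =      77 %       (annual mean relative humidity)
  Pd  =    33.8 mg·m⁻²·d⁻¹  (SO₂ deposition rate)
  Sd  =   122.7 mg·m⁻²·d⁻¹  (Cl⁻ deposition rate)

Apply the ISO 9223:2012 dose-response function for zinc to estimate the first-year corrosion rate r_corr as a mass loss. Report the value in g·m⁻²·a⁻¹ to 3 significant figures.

zinc: temperature factor f = -0.071·(1.4) = -0.0994
  Pd branch = 0.0129·Pd^0.44·e^(0.046·RH+f) = 1.899 μm/a
  Sd branch = 0.0175·Sd^0.57·e^(0.008·RH+0.085·T) = 1.324 μm/a
  sum: 1.899 + 1.324 → r_corr = 3.223 μm/a
Convert to mass loss: 3.223 μm/a × 7.14 g/cm³ = 23.01 g·m⁻²·a⁻¹

r_corr = 23.0 g·m⁻²·a⁻¹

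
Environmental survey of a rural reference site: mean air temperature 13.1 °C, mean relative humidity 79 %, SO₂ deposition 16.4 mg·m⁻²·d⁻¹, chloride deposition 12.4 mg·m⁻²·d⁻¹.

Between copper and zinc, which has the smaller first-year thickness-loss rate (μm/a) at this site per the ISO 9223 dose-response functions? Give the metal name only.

copper

copper: temperature factor f = -0.080·(3.1) = -0.2480
  Pd branch = 0.0053·Pd^0.26·e^(0.059·RH+f) = 0.9051 μm/a
  Sd branch = 0.01025·Sd^0.27·e^(0.036·RH+0.049·T) = 0.6605 μm/a
  sum: 0.9051 + 0.6605 → r_corr = 1.566 μm/a
zinc: T>10 °C ⇒ hinge -0.071·(13.1−10) = -0.2201
  SO₂ term: 0.0129·16.4^0.44·exp(0.046·79-0.2201) = 1.342
  Sd branch = 0.0175·Sd^0.57·e^(0.008·RH+0.085·T) = 0.4211 μm/a
  sum: 1.342 + 0.4211 → r_corr = 1.763 μm/a
Ordering by μm/a: zinc (1.76) > copper (1.57)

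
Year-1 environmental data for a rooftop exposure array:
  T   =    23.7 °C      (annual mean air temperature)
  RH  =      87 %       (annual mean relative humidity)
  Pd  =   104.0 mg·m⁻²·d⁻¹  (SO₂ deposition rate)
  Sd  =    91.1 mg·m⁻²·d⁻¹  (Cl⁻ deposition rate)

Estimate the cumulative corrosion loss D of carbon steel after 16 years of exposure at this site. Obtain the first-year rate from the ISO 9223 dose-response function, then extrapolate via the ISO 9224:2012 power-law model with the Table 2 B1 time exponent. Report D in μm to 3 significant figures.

D(16) = 555 μm

carbon steel: temperature factor f = -0.054·(13.7) = -0.7398
  SO₂ term: 1.77·104.0^0.52·exp(0.02·87-0.7398) = 53.85
  Sd branch = 0.102·Sd^0.62·e^(0.033·RH+0.04·T) = 76.22 μm/a
  r_corr = 53.85 + 76.22 = 130.1 μm/a
Power-law: D(16) = r_corr · 16^0.523
  D(16) = 130.1 × 16^0.523 = 130.1 × 4.263 = 554.6 μm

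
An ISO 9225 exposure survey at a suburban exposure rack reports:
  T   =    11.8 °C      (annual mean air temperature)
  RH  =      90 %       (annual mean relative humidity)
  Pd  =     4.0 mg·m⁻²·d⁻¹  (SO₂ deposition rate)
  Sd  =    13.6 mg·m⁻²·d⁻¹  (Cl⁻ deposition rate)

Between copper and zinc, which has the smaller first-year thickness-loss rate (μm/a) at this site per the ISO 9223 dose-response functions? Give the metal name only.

copper: temperature factor f = -0.080·(1.8) = -0.1440
  sulphur-dioxide contribution → 1.332 μm/a
  chloride contribution → 0.9441 μm/a
  total first-year rate 2.276 μm/a
zinc: f(T) = -0.071·(T−10) [T>10 °C] = -0.1278
  sulphur-dioxide contribution → 1.312 μm/a
  chloride contribution → 0.434 μm/a
  total first-year rate 1.746 μm/a
Ordering by μm/a: copper (2.28) > zinc (1.75)

zinc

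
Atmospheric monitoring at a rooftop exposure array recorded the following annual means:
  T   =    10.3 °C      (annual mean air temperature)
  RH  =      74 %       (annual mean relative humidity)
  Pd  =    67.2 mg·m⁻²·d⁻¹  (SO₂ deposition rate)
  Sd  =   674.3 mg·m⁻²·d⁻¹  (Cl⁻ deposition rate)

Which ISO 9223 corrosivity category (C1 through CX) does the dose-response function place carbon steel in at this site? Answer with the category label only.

carbon steel: f(T) = -0.054·(T−10) [T>10 °C] = -0.0162
  sulphur-dioxide contribution → 68.22 μm/a
  chloride contribution → 100.5 μm/a
  ⇒ r_corr(carbon steel) = 168.7 μm/a
169 μm/a falls in (80, 200] for carbon steel → category C5

C5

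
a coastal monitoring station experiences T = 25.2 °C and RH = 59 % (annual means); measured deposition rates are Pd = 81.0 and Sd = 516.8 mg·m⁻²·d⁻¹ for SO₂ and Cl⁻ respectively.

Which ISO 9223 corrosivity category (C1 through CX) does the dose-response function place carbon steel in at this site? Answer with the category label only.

C5

carbon steel: f(T) = -0.054·(T−10) [T>10 °C] = -0.8208
  Pd branch = 1.77·Pd^0.52·e^(0.02·RH+f) = 24.91 μm/a
  Sd branch = 0.102·Sd^0.62·e^(0.033·RH+0.04·T) = 94.23 μm/a
  sum: 24.91 + 94.23 → r_corr = 119.1 μm/a
ISO 9223 Table 2 (carbon steel): 80 < 119 ≤ 200 μm/a ⇒ C5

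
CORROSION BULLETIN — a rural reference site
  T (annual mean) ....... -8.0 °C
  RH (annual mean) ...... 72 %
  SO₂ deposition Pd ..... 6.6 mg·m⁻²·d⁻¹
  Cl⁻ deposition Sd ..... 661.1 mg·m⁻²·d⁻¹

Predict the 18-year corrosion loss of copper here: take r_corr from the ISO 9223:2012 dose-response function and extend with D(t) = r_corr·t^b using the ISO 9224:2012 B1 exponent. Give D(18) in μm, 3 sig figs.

D(18) = 4.10 μm

copper: T≤10 °C ⇒ hinge +0.126·(-8.0−10) = -2.2680
  sulphur-dioxide contribution → 0.0627 μm/a
  chloride contribution → 0.5341 μm/a
  total first-year rate 0.5968 μm/a
ISO 9224: D(t) = r_corr · t^b with b = 0.667 (copper, B1)
  D(18) = 0.5968 × 18^0.667 = 0.5968 × 6.875 = 4.103 μm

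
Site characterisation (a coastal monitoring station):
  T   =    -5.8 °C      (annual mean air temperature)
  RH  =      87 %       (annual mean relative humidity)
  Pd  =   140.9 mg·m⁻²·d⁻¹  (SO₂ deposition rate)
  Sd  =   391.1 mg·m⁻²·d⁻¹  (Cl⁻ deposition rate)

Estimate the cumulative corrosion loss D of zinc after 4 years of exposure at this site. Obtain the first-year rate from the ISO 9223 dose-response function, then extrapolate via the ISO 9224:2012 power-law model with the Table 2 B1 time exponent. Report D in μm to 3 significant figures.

zinc: temperature factor f = +0.038·(-15.8) = -0.6004
  sulphur-dioxide contribution → 3.415 μm/a
  chloride contribution → 0.6439 μm/a
  ⇒ r_corr(zinc) = 4.059 μm/a
Power-law: D(4) = r_corr · 4^0.813
  D(4) = 4.059 × 4^0.813 = 4.059 × 3.087 = 12.53 μm

D(4) = 12.5 μm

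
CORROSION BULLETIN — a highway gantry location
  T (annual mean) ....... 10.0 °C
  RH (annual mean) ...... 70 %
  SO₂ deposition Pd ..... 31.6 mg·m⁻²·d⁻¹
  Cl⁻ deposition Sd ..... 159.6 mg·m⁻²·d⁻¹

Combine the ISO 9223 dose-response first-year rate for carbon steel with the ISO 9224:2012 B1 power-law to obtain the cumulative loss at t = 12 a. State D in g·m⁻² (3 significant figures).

carbon steel: T≤10 °C ⇒ hinge +0.150·(10.0−10) = +0.0000
  SO₂ term: 1.77·31.6^0.52·exp(0.02·70+0.0000) = 43.23
  Sd branch = 0.102·Sd^0.62·e^(0.033·RH+0.04·T) = 35.6 μm/a
  sum: 43.23 + 35.6 → r_corr = 78.83 μm/a
Long-term exponent b (ISO 9224 Table 2, B1) = 0.523
  D(12) = 78.83 × 12^0.523 = 78.83 × 3.668 = 289.1 μm
  Mass loss = 289.1 μm × 7.85 g/cm³ = 2270 g·m⁻²

D(12) = 2.27e+03 g·m⁻²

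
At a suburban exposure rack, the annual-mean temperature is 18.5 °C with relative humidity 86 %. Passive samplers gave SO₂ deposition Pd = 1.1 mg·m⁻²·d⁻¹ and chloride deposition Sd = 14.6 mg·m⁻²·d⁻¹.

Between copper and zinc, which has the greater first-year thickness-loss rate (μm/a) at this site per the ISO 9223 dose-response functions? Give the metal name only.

copper

copper: temperature factor f = -0.080·(8.5) = -0.6800
  Pd branch = 0.0053·Pd^0.26·e^(0.059·RH+f) = 0.4399 μm/a
  Sd branch = 0.01025·Sd^0.27·e^(0.036·RH+0.049·T) = 1.157 μm/a
  sum: 0.4399 + 1.157 → r_corr = 1.597 μm/a
zinc: temperature factor f = -0.071·(8.5) = -0.6035
  SO₂ term: 0.0129·1.1^0.44·exp(0.046·86-0.6035) = 0.3844
  Cl⁻ term: 0.0175·14.6^0.57·exp(0.008·86+0.085·18.5) = 0.7735
  sum: 0.3844 + 0.7735 → r_corr = 1.158 μm/a
Ordering by μm/a: copper (1.6) > zinc (1.16)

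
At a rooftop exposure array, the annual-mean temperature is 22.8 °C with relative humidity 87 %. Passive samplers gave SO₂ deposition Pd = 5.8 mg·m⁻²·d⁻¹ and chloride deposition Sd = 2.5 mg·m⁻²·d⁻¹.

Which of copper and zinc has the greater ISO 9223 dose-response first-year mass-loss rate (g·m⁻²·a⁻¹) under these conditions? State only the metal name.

copper

copper: temperature factor f = -0.080·(12.8) = -1.0240
  SO₂ term: 0.0053·5.8^0.26·exp(0.059·87-1.0240) = 0.5097
  Sd branch = 0.01025·Sd^0.27·e^(0.036·RH+0.049·T) = 0.9195 μm/a
  r_corr = 0.5097 + 0.9195 = 1.429 μm/a
  mass loss = 1.429 μm/a × 8.96 g/cm³ = 12.81 g·m⁻²·a⁻¹
zinc: T>10 °C ⇒ hinge -0.071·(22.8−10) = -0.9088
  Pd branch = 0.0129·Pd^0.44·e^(0.046·RH+f) = 0.6164 μm/a
  Cl⁻ term: 0.0175·2.5^0.57·exp(0.008·87+0.085·22.8) = 0.411
  r_corr = 0.6164 + 0.411 = 1.027 μm/a
  mass loss = 1.027 μm/a × 7.14 g/cm³ = 7.335 g·m⁻²·a⁻¹
Ordering by g·m⁻²·a⁻¹: copper (12.8) > zinc (7.34)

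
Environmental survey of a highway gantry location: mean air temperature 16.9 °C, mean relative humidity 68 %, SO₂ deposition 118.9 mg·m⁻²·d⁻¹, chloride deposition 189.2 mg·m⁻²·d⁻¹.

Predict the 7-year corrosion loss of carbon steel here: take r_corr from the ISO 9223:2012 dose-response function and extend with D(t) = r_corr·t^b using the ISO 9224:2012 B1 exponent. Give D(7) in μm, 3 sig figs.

D(7) = 293 μm

carbon steel: f(T) = -0.054·(T−10) [T>10 °C] = -0.3726
  Pd branch = 1.77·Pd^0.52·e^(0.02·RH+f) = 57 μm/a
  Sd branch = 0.102·Sd^0.62·e^(0.033·RH+0.04·T) = 48.8 μm/a
  r_corr = 57 + 48.8 = 105.8 μm/a
Long-term exponent b (ISO 9224 Table 2, B1) = 0.523
  D(7) = 105.8 × 7^0.523 = 105.8 × 2.767 = 292.7 μm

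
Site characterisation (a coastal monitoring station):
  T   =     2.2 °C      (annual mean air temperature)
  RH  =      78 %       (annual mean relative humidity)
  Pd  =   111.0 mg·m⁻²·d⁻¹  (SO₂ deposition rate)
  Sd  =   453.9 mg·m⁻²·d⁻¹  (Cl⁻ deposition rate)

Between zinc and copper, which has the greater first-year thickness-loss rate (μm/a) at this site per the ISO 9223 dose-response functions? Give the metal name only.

zinc: T≤10 °C ⇒ hinge +0.038·(2.2−10) = -0.2964
  SO₂ term: 0.0129·111.0^0.44·exp(0.046·78-0.2964) = 2.755
  Cl⁻ term: 0.0175·453.9^0.57·exp(0.008·78+0.085·2.2) = 1.287
  r_corr = 2.755 + 1.287 = 4.042 μm/a
copper: temperature factor f = +0.126·(-7.8) = -0.9828
  Pd branch = 0.0053·Pd^0.26·e^(0.059·RH+f) = 0.6728 μm/a
  Cl⁻ term: 0.01025·453.9^0.27·exp(0.036·78+0.049·2.2) = 0.9872
  r_corr = 0.6728 + 0.9872 = 1.66 μm/a
Ordering by μm/a: zinc (4.04) > copper (1.66)

zinc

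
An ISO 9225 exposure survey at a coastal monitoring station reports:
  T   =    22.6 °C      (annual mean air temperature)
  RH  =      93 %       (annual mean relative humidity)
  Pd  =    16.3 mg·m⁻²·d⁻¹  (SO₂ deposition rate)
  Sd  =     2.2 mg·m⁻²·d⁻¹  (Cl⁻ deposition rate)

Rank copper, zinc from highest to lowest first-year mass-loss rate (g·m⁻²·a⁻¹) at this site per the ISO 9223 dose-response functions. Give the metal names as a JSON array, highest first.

copper: temperature factor f = -0.080·(12.6) = -1.0080
  SO₂ term: 0.0053·16.3^0.26·exp(0.059·93-1.0080) = 0.9653
  Sd branch = 0.01025·Sd^0.27·e^(0.036·RH+0.049·T) = 1.092 μm/a
  r_corr = 0.9653 + 1.092 = 2.057 μm/a
  mass loss = 2.057 μm/a × 8.96 g/cm³ = 18.43 g·m⁻²·a⁻¹
zinc: T>10 °C ⇒ hinge -0.071·(22.6−10) = -0.8946
  SO₂ term: 0.0129·16.3^0.44·exp(0.046·93-0.8946) = 1.298
  Cl⁻ term: 0.0175·2.2^0.57·exp(0.008·93+0.085·22.6) = 0.3941
  sum: 1.298 + 0.3941 → r_corr = 1.692 μm/a
  mass loss = 1.692 μm/a × 7.14 g/cm³ = 12.08 g·m⁻²·a⁻¹
Ordering by g·m⁻²·a⁻¹: copper (18.4) > zinc (12.1)

["copper", "zinc"]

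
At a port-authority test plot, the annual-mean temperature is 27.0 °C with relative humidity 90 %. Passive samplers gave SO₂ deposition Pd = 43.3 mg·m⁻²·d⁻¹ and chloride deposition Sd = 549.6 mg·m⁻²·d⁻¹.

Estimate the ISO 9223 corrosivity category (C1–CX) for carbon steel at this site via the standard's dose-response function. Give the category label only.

CX

carbon steel: T>10 °C ⇒ hinge -0.054·(27.0−10) = -0.9180
  Pd branch = 1.77·Pd^0.52·e^(0.02·RH+f) = 30.34 μm/a
  Cl⁻ term: 0.102·549.6^0.62·exp(0.033·90+0.04·27.0) = 292.6
  sum: 30.34 + 292.6 → r_corr = 323 μm/a
323 μm/a falls in (200, 700] for carbon steel → category CX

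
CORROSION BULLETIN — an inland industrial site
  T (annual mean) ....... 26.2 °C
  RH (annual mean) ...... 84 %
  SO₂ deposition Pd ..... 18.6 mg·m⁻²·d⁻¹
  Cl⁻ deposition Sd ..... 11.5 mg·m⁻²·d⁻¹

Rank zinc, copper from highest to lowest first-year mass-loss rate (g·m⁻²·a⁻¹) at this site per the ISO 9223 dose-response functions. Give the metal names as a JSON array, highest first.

zinc: f(T) = -0.071·(T−10) [T>10 °C] = -1.1502
  sulphur-dioxide contribution → 0.7043 μm/a
  chloride contribution → 1.278 μm/a
  total first-year rate 1.983 μm/a
  mass loss = 1.983 μm/a × 7.14 g/cm³ = 14.16 g·m⁻²·a⁻¹
copper: T>10 °C ⇒ hinge -0.080·(26.2−10) = -1.2960
  sulphur-dioxide contribution → 0.4404 μm/a
  chloride contribution → 1.472 μm/a
  total first-year rate 1.913 μm/a
  mass loss = 1.913 μm/a × 8.96 g/cm³ = 17.14 g·m⁻²·a⁻¹
Ordering by g·m⁻²·a⁻¹: copper (17.1) > zinc (14.2)

["copper", "zinc"]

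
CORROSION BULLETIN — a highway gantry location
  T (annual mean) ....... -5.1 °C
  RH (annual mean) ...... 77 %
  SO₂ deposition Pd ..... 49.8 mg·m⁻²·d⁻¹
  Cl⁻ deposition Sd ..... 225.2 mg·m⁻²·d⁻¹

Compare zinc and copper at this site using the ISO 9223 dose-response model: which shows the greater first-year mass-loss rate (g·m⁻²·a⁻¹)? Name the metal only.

zinc: T≤10 °C ⇒ hinge +0.038·(-5.1−10) = -0.5738
  Pd branch = 0.0129·Pd^0.44·e^(0.046·RH+f) = 1.401 μm/a
  Cl⁻ term: 0.0175·225.2^0.57·exp(0.008·77+0.085·-5.1) = 0.4605
  r_corr = 1.401 + 0.4605 = 1.862 μm/a
  mass loss = 1.862 μm/a × 7.14 g/cm³ = 13.29 g·m⁻²·a⁻¹
copper: T≤10 °C ⇒ hinge +0.126·(-5.1−10) = -1.9026
  Pd branch = 0.0053·Pd^0.26·e^(0.059·RH+f) = 0.2052 μm/a
  Sd branch = 0.01025·Sd^0.27·e^(0.036·RH+0.049·T) = 0.5511 μm/a
  r_corr = 0.2052 + 0.5511 = 0.7564 μm/a
  mass loss = 0.7564 μm/a × 8.96 g/cm³ = 6.777 g·m⁻²·a⁻¹
Ordering by g·m⁻²·a⁻¹: zinc (13.3) > copper (6.78)

zinc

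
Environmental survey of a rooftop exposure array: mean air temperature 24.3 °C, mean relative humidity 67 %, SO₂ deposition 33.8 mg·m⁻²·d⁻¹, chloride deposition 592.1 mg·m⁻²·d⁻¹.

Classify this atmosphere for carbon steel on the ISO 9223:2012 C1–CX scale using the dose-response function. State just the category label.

carbon steel: T>10 °C ⇒ hinge -0.054·(24.3−10) = -0.7722
  Pd branch = 1.77·Pd^0.52·e^(0.02·RH+f) = 19.48 μm/a
  Sd branch = 0.102·Sd^0.62·e^(0.033·RH+0.04·T) = 128.8 μm/a
  sum: 19.48 + 128.8 → r_corr = 148.3 μm/a
148 μm/a falls in (80, 200] for carbon steel → category C5

C5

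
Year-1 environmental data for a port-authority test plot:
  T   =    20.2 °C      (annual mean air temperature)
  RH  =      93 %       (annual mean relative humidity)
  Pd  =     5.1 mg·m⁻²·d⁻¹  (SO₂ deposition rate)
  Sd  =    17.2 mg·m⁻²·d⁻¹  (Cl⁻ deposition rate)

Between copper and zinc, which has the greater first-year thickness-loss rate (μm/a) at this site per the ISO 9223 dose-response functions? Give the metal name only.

copper

copper: f(T) = -0.080·(T−10) [T>10 °C] = -0.8160
  sulphur-dioxide contribution → 0.8646 μm/a
  chloride contribution → 1.691 μm/a
  ⇒ r_corr(copper) = 2.556 μm/a
zinc: T>10 °C ⇒ hinge -0.071·(20.2−10) = -0.7242
  sulphur-dioxide contribution → 0.9232 μm/a
  chloride contribution → 1.038 μm/a
  total first-year rate 1.961 μm/a
Ordering by μm/a: copper (2.56) > zinc (1.96)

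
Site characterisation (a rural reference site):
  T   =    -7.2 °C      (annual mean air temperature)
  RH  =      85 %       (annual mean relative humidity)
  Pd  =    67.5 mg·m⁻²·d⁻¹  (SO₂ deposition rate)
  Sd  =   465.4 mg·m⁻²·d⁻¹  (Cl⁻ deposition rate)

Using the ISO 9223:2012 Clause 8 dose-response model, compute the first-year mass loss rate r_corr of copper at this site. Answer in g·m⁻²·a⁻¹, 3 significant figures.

r_corr = 9.68 g·m⁻²·a⁻¹

copper: f(T) = +0.126·(T−10) [T≤10 °C] = -2.1672
  Pd branch = 0.0053·Pd^0.26·e^(0.059·RH+f) = 0.2733 μm/a
  Cl⁻ term: 0.01025·465.4^0.27·exp(0.036·85+0.049·-7.2) = 0.8068
  sum: 0.2733 + 0.8068 → r_corr = 1.08 μm/a
Convert to mass loss: 1.08 μm/a × 8.96 g/cm³ = 9.678 g·m⁻²·a⁻¹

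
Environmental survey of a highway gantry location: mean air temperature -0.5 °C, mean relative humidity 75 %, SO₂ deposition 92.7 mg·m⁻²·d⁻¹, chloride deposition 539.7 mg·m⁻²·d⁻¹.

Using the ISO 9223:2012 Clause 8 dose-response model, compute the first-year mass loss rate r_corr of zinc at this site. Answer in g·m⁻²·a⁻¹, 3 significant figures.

r_corr = 22.2 g·m⁻²·a⁻¹

zinc: temperature factor f = +0.038·(-10.5) = -0.3990
  Pd branch = 0.0129·Pd^0.44·e^(0.046·RH+f) = 2 μm/a
  Cl⁻ term: 0.0175·539.7^0.57·exp(0.008·75+0.085·-0.5) = 1.103
  sum: 2 + 1.103 → r_corr = 3.103 μm/a
Convert to mass loss: 3.103 μm/a × 7.14 g/cm³ = 22.16 g·m⁻²·a⁻¹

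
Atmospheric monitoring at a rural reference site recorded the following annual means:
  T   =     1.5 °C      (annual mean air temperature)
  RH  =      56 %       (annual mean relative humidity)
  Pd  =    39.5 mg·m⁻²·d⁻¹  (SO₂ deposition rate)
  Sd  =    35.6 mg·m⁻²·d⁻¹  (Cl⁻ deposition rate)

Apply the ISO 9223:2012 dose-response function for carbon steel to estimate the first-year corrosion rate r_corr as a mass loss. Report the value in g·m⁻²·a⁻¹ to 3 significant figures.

carbon steel: f(T) = +0.150·(T−10) [T≤10 °C] = -1.2750
  SO₂ term: 1.77·39.5^0.52·exp(0.02·56-1.2750) = 10.25
  Sd branch = 0.102·Sd^0.62·e^(0.033·RH+0.04·T) = 6.297 μm/a
  r_corr = 10.25 + 6.297 = 16.55 μm/a
Convert to mass loss: 16.55 μm/a × 7.85 g/cm³ = 129.9 g·m⁻²·a⁻¹

r_corr = 130 g·m⁻²·a⁻¹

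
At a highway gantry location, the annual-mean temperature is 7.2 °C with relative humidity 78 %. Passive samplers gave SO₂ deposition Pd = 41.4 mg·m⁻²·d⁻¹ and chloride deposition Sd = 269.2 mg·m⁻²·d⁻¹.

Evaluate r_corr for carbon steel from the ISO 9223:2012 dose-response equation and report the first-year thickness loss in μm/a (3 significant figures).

r_corr = 95.7 μm/a

carbon steel: temperature factor f = +0.150·(-2.8) = -0.4200
  sulphur-dioxide contribution → 38.36 μm/a
  chloride contribution → 57.31 μm/a
  ⇒ r_corr(carbon steel) = 95.67 μm/a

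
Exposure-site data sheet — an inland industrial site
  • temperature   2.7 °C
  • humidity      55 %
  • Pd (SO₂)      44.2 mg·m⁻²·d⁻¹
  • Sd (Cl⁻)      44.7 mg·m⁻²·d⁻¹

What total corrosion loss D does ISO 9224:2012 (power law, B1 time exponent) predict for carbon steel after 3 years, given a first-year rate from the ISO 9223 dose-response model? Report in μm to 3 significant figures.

carbon steel: f(T) = +0.150·(T−10) [T≤10 °C] = -1.0950
  SO₂ term: 1.77·44.2^0.52·exp(0.02·55-1.0950) = 12.76
  Sd branch = 0.102·Sd^0.62·e^(0.033·RH+0.04·T) = 7.361 μm/a
  sum: 12.76 + 7.361 → r_corr = 20.12 μm/a
Long-term exponent b (ISO 9224 Table 2, B1) = 0.523
  D(3) = 20.12 × 3^0.523 = 20.12 × 1.776 = 35.74 μm

D(3) = 35.7 μm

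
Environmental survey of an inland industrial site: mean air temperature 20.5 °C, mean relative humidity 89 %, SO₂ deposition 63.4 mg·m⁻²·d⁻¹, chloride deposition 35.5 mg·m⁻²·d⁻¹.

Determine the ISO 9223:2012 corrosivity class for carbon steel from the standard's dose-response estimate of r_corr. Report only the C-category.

carbon steel: f(T) = -0.054·(T−10) [T>10 °C] = -0.5670
  Pd branch = 1.77·Pd^0.52·e^(0.02·RH+f) = 51.51 μm/a
  Cl⁻ term: 0.102·35.5^0.62·exp(0.033·89+0.04·20.5) = 39.94
  r_corr = 51.51 + 39.94 = 91.44 μm/a
Category bounds: 80…200 μm/a bracket r_corr ⇒ C5

C5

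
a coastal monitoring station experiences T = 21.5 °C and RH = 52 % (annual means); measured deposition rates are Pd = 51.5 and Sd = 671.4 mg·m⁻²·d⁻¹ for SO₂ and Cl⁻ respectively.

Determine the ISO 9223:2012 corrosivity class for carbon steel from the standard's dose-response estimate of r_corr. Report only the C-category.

C5

carbon steel: temperature factor f = -0.054·(11.5) = -0.6210
  Pd branch = 1.77·Pd^0.52·e^(0.02·RH+f) = 20.9 μm/a
  Cl⁻ term: 0.102·671.4^0.62·exp(0.033·52+0.04·21.5) = 75.87
  r_corr = 20.9 + 75.87 = 96.77 μm/a
Category bounds: 80…200 μm/a bracket r_corr ⇒ C5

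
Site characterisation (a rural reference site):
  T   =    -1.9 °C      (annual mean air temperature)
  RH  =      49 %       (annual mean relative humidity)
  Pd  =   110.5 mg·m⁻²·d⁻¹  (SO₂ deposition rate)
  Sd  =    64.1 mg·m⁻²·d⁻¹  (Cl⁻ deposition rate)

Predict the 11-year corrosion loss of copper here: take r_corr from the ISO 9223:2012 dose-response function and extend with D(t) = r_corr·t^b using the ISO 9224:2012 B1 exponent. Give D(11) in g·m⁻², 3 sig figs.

copper: f(T) = +0.126·(T−10) [T≤10 °C] = -1.4994
  Pd branch = 0.0053·Pd^0.26·e^(0.059·RH+f) = 0.07243 μm/a
  Sd branch = 0.01025·Sd^0.27·e^(0.036·RH+0.049·T) = 0.1676 μm/a
  sum: 0.07243 + 0.1676 → r_corr = 0.24 μm/a
Power-law: D(11) = r_corr · 11^0.667
  D(11) = 0.24 × 11^0.667 = 0.24 × 4.95 = 1.188 μm
  Mass loss = 1.188 μm × 8.96 g/cm³ = 10.65 g·m⁻²

D(11) = 10.6 g·m⁻²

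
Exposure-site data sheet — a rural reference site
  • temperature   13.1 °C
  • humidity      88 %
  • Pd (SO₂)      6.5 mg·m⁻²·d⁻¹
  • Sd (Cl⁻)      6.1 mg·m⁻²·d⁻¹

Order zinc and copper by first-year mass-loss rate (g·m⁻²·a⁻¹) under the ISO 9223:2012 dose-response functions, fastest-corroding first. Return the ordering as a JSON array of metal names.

["copper", "zinc"]

zinc: T>10 °C ⇒ hinge -0.071·(13.1−10) = -0.2201
  sulphur-dioxide contribution → 1.351 μm/a
  chloride contribution → 0.302 μm/a
  total first-year rate 1.653 μm/a
  mass loss = 1.653 μm/a × 7.14 g/cm³ = 11.8 g·m⁻²·a⁻¹
copper: T>10 °C ⇒ hinge -0.080·(13.1−10) = -0.2480
  sulphur-dioxide contribution → 1.21 μm/a
  chloride contribution → 0.754 μm/a
  ⇒ r_corr(copper) = 1.964 μm/a
  mass loss = 1.964 μm/a × 8.96 g/cm³ = 17.6 g·m⁻²·a⁻¹
Ordering by g·m⁻²·a⁻¹: copper (17.6) > zinc (11.8)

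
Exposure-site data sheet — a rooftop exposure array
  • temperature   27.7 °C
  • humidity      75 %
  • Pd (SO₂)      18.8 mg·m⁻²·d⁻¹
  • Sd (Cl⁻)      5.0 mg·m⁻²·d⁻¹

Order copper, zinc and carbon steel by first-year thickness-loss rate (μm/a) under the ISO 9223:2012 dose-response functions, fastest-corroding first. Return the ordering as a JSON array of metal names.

["carbon steel", "zinc", "copper"]

copper: temperature factor f = -0.080·(17.7) = -1.4160
  SO₂ term: 0.0053·18.8^0.26·exp(0.059·75-1.4160) = 0.2303
  Cl⁻ term: 0.01025·5.0^0.27·exp(0.036·75+0.049·27.7) = 0.9152
  r_corr = 0.2303 + 0.9152 = 1.146 μm/a
zinc: temperature factor f = -0.071·(17.7) = -1.2567
  Pd branch = 0.0129·Pd^0.44·e^(0.046·RH+f) = 0.4205 μm/a
  Cl⁻ term: 0.0175·5.0^0.57·exp(0.008·75+0.085·27.7) = 0.8406
  r_corr = 0.4205 + 0.8406 = 1.261 μm/a
carbon steel: f(T) = -0.054·(T−10) [T>10 °C] = -0.9558
  SO₂ term: 1.77·18.8^0.52·exp(0.02·75-0.9558) = 14.02
  Sd branch = 0.102·Sd^0.62·e^(0.033·RH+0.04·T) = 9.955 μm/a
  sum: 14.02 + 9.955 → r_corr = 23.98 μm/a
Ordering by μm/a: carbon steel (24) > zinc (1.26) > copper (1.15)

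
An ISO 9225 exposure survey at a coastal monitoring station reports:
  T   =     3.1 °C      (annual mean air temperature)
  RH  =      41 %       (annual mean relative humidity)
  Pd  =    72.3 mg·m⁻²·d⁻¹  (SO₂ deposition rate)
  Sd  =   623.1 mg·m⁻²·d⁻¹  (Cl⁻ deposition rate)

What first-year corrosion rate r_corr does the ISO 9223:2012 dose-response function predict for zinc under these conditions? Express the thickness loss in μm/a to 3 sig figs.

r_corr = 1.67 μm/a

zinc: f(T) = +0.038·(T−10) [T≤10 °C] = -0.2622
  SO₂ term: 0.0129·72.3^0.44·exp(0.046·41-0.2622) = 0.4303
  Sd branch = 0.0175·Sd^0.57·e^(0.008·RH+0.085·T) = 1.238 μm/a
  r_corr = 0.4303 + 1.238 = 1.669 μm/a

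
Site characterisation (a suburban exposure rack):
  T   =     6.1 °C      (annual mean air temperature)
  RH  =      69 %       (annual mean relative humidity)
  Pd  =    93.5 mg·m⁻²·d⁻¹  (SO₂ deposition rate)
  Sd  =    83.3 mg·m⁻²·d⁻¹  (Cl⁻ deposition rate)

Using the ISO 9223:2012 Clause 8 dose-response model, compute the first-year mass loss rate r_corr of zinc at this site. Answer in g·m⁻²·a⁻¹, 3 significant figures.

zinc: T≤10 °C ⇒ hinge +0.038·(6.1−10) = -0.1482
  SO₂ term: 0.0129·93.5^0.44·exp(0.046·69-0.1482) = 1.958
  Sd branch = 0.0175·Sd^0.57·e^(0.008·RH+0.085·T) = 0.6349 μm/a
  sum: 1.958 + 0.6349 → r_corr = 2.593 μm/a
Convert to mass loss: 2.593 μm/a × 7.14 g/cm³ = 18.51 g·m⁻²·a⁻¹

r_corr = 18.5 g·m⁻²·a⁻¹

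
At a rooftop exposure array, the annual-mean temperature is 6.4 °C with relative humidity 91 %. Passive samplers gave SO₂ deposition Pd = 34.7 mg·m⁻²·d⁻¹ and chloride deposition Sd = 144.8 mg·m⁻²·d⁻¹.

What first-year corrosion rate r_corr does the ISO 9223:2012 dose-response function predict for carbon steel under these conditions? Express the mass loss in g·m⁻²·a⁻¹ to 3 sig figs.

r_corr = 772 g·m⁻²·a⁻¹

carbon steel: temperature factor f = +0.150·(-3.6) = -0.5400
  sulphur-dioxide contribution → 40.26 μm/a
  chloride contribution → 58.03 μm/a
  total first-year rate 98.29 μm/a
Convert to mass loss: 98.29 μm/a × 7.85 g/cm³ = 771.5 g·m⁻²·a⁻¹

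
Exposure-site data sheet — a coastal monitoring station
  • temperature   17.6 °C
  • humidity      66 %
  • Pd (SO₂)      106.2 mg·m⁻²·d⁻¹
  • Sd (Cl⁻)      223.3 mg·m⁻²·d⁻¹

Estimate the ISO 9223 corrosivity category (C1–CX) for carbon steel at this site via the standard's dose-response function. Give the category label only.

carbon steel: T>10 °C ⇒ hinge -0.054·(17.6−10) = -0.4104
  SO₂ term: 1.77·106.2^0.52·exp(0.02·66-0.4104) = 49.73
  Sd branch = 0.102·Sd^0.62·e^(0.033·RH+0.04·T) = 52.07 μm/a
  r_corr = 49.73 + 52.07 = 101.8 μm/a
102 μm/a falls in (80, 200] for carbon steel → category C5

C5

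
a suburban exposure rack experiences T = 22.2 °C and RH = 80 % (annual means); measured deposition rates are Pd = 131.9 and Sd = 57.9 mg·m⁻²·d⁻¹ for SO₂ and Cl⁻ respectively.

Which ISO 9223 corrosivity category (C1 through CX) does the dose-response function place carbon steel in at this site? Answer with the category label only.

carbon steel: temperature factor f = -0.054·(12.2) = -0.6588
  SO₂ term: 1.77·131.9^0.52·exp(0.02·80-0.6588) = 57.45
  Cl⁻ term: 0.102·57.9^0.62·exp(0.033·80+0.04·22.2) = 43.02
  r_corr = 57.45 + 43.02 = 100.5 μm/a
ISO 9223 Table 2 (carbon steel): 80 < 100 ≤ 200 μm/a ⇒ C5

C5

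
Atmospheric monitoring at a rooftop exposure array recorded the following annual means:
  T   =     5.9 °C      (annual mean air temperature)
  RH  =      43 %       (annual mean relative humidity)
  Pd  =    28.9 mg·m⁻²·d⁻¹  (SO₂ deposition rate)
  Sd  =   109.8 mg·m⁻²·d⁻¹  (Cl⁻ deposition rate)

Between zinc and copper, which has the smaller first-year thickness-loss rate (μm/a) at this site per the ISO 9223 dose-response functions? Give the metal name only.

copper

zinc: T≤10 °C ⇒ hinge +0.038·(5.9−10) = -0.1558
  Pd branch = 0.0129·Pd^0.44·e^(0.046·RH+f) = 0.3506 μm/a
  Cl⁻ term: 0.0175·109.8^0.57·exp(0.008·43+0.085·5.9) = 0.5934
  sum: 0.3506 + 0.5934 → r_corr = 0.944 μm/a
copper: T≤10 °C ⇒ hinge +0.126·(5.9−10) = -0.5166
  SO₂ term: 0.0053·28.9^0.26·exp(0.059·43-0.5166) = 0.09584
  Sd branch = 0.01025·Sd^0.27·e^(0.036·RH+0.049·T) = 0.2288 μm/a
  r_corr = 0.09584 + 0.2288 = 0.3247 μm/a
Ordering by μm/a: zinc (0.944) > copper (0.325)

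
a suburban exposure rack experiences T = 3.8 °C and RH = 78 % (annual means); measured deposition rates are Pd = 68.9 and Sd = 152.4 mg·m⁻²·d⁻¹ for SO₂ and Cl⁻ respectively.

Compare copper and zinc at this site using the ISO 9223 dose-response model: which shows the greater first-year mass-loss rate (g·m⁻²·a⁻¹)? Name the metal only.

copper: T≤10 °C ⇒ hinge +0.126·(3.8−10) = -0.7812
  Pd branch = 0.0053·Pd^0.26·e^(0.059·RH+f) = 0.7271 μm/a
  Sd branch = 0.01025·Sd^0.27·e^(0.036·RH+0.049·T) = 0.7952 μm/a
  r_corr = 0.7271 + 0.7952 = 1.522 μm/a
  mass loss = 1.522 μm/a × 8.96 g/cm³ = 13.64 g·m⁻²·a⁻¹
zinc: temperature factor f = +0.038·(-6.2) = -0.2356
  SO₂ term: 0.0129·68.9^0.44·exp(0.046·78-0.2356) = 2.373
  Cl⁻ term: 0.0175·152.4^0.57·exp(0.008·78+0.085·3.8) = 0.7918
  r_corr = 2.373 + 0.7918 = 3.165 μm/a
  mass loss = 3.165 μm/a × 7.14 g/cm³ = 22.6 g·m⁻²·a⁻¹
Ordering by g·m⁻²·a⁻¹: zinc (22.6) > copper (13.6)

zinc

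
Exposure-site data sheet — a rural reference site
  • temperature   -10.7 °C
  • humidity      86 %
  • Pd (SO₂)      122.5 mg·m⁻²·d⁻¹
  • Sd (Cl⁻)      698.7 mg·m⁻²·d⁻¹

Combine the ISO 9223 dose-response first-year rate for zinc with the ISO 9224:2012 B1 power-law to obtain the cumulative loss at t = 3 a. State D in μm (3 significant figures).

zinc: T≤10 °C ⇒ hinge +0.038·(-10.7−10) = -0.7866
  SO₂ term: 0.0129·122.5^0.44·exp(0.046·86-0.7866) = 2.546
  Sd branch = 0.0175·Sd^0.57·e^(0.008·RH+0.085·T) = 0.5863 μm/a
  sum: 2.546 + 0.5863 → r_corr = 3.132 μm/a
Long-term exponent b (ISO 9224 Table 2, B1) = 0.813
  D(3) = 3.132 × 3^0.813 = 3.132 × 2.443 = 7.651 μm

D(3) = 7.65 μm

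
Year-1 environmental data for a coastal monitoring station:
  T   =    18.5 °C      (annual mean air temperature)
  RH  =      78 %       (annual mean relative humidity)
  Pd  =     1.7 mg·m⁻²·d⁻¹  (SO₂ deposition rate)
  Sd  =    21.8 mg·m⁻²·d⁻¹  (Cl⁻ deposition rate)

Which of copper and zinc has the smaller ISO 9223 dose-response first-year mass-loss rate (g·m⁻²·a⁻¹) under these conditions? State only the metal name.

zinc

copper: temperature factor f = -0.080·(8.5) = -0.6800
  SO₂ term: 0.0053·1.7^0.26·exp(0.059·78-0.6800) = 0.3073
  Cl⁻ term: 0.01025·21.8^0.27·exp(0.036·78+0.049·18.5) = 0.9667
  sum: 0.3073 + 0.9667 → r_corr = 1.274 μm/a
  mass loss = 1.274 μm/a × 8.96 g/cm³ = 11.41 g·m⁻²·a⁻¹
zinc: T>10 °C ⇒ hinge -0.071·(18.5−10) = -0.6035
  SO₂ term: 0.0129·1.7^0.44·exp(0.046·78-0.6035) = 0.3222
  Sd branch = 0.0175·Sd^0.57·e^(0.008·RH+0.085·T) = 0.9118 μm/a
  sum: 0.3222 + 0.9118 → r_corr = 1.234 μm/a
  mass loss = 1.234 μm/a × 7.14 g/cm³ = 8.811 g·m⁻²·a⁻¹
Ordering by g·m⁻²·a⁻¹: copper (11.4) > zinc (8.81)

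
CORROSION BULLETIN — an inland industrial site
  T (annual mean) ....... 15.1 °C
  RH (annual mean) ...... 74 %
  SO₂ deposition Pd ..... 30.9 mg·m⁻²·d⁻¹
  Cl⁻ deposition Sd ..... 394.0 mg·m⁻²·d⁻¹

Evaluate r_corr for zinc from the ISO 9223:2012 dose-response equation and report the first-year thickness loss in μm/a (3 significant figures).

r_corr = 4.67 μm/a

zinc: T>10 °C ⇒ hinge -0.071·(15.1−10) = -0.3621
  SO₂ term: 0.0129·30.9^0.44·exp(0.046·74-0.3621) = 1.223
  Sd branch = 0.0175·Sd^0.57·e^(0.008·RH+0.085·T) = 3.443 μm/a
  sum: 1.223 + 3.443 → r_corr = 4.666 μm/a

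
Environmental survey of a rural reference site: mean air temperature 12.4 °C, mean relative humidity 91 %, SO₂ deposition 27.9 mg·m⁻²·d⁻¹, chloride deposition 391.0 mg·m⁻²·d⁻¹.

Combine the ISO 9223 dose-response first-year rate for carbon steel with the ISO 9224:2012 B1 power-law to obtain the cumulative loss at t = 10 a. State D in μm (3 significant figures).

carbon steel: T>10 °C ⇒ hinge -0.054·(12.4−10) = -0.1296
  Pd branch = 1.77·Pd^0.52·e^(0.02·RH+f) = 54.18 μm/a
  Sd branch = 0.102·Sd^0.62·e^(0.033·RH+0.04·T) = 136.6 μm/a
  r_corr = 54.18 + 136.6 = 190.7 μm/a
ISO 9224: D(t) = r_corr · t^b with b = 0.523 (carbon steel, B1)
  D(10) = 190.7 × 10^0.523 = 190.7 × 3.334 = 636 μm

D(10) = 636 μm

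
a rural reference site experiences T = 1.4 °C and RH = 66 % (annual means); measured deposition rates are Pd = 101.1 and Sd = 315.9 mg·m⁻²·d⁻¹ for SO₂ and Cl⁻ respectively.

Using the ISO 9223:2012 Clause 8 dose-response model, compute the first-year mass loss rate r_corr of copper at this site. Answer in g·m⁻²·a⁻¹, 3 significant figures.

copper: f(T) = +0.126·(T−10) [T≤10 °C] = -1.0836
  sulphur-dioxide contribution → 0.2925 μm/a
  chloride contribution → 0.5588 μm/a
  total first-year rate 0.8513 μm/a
Convert to mass loss: 0.8513 μm/a × 8.96 g/cm³ = 7.627 g·m⁻²·a⁻¹

r_corr = 7.63 g·m⁻²·a⁻¹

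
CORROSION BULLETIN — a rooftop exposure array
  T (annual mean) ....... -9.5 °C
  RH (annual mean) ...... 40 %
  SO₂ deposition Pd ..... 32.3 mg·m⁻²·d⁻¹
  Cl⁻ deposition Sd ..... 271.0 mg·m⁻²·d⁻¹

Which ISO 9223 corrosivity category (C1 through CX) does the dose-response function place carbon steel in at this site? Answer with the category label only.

C2

carbon steel: f(T) = +0.150·(T−10) [T≤10 °C] = -2.9250
  SO₂ term: 1.77·32.3^0.52·exp(0.02·40-2.9250) = 1.288
  Sd branch = 0.102·Sd^0.62·e^(0.033·RH+0.04·T) = 8.419 μm/a
  sum: 1.288 + 8.419 → r_corr = 9.707 μm/a
Category bounds: 1.3…25 μm/a bracket r_corr ⇒ C2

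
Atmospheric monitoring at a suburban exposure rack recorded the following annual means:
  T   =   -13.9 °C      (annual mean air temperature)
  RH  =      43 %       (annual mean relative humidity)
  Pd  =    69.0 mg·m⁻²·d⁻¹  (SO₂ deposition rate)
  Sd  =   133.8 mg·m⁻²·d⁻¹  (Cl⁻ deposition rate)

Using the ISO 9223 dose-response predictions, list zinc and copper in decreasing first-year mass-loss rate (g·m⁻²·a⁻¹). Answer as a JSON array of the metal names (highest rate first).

zinc: T≤10 °C ⇒ hinge +0.038·(-13.9−10) = -0.9082
  sulphur-dioxide contribution → 0.2423 μm/a
  chloride contribution → 0.1234 μm/a
  ⇒ r_corr(zinc) = 0.3657 μm/a
  mass loss = 0.3657 μm/a × 7.14 g/cm³ = 2.611 g·m⁻²·a⁻¹
copper: T≤10 °C ⇒ hinge +0.126·(-13.9−10) = -3.0114
  sulphur-dioxide contribution → 0.009916 μm/a
  chloride contribution → 0.09149 μm/a
  total first-year rate 0.1014 μm/a
  mass loss = 0.1014 μm/a × 8.96 g/cm³ = 0.9086 g·m⁻²·a⁻¹
Ordering by g·m⁻²·a⁻¹: zinc (2.61) > copper (0.909)

["zinc", "copper"]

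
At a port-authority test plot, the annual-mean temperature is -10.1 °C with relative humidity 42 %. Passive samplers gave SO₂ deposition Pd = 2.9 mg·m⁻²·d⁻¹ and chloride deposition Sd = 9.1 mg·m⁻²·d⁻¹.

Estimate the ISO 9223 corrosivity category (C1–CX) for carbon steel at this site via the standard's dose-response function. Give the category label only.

C2

carbon steel: temperature factor f = +0.150·(-20.1) = -3.0150
  Pd branch = 1.77·Pd^0.52·e^(0.02·RH+f) = 0.3498 μm/a
  Cl⁻ term: 0.102·9.1^0.62·exp(0.033·42+0.04·-10.1) = 1.071
  sum: 0.3498 + 1.071 → r_corr = 1.421 μm/a
ISO 9223 Table 2 (carbon steel): 1.3 < 1.42 ≤ 25 μm/a ⇒ C2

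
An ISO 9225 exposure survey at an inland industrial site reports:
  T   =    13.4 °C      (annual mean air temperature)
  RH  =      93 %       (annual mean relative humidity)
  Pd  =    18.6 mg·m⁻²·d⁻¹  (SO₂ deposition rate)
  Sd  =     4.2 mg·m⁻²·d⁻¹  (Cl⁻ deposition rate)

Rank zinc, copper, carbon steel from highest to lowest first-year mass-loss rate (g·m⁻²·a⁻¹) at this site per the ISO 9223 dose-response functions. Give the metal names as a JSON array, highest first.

["carbon steel", "copper", "zinc"]

zinc: T>10 °C ⇒ hinge -0.071·(13.4−10) = -0.2414
  sulphur-dioxide contribution → 2.644 μm/a
  chloride contribution → 0.2607 μm/a
  total first-year rate 2.905 μm/a
  mass loss = 2.905 μm/a × 7.14 g/cm³ = 20.74 g·m⁻²·a⁻¹
copper: f(T) = -0.080·(T−10) [T>10 °C] = -0.2720
  sulphur-dioxide contribution → 2.085 μm/a
  chloride contribution → 0.8283 μm/a
  total first-year rate 2.914 μm/a
  mass loss = 2.914 μm/a × 8.96 g/cm³ = 26.11 g·m⁻²·a⁻¹
carbon steel: temperature factor f = -0.054·(3.4) = -0.1836
  sulphur-dioxide contribution → 43.27 μm/a
  chloride contribution → 9.134 μm/a
  ⇒ r_corr(carbon steel) = 52.4 μm/a
  mass loss = 52.4 μm/a × 7.85 g/cm³ = 411.4 g·m⁻²·a⁻¹
Ordering by g·m⁻²·a⁻¹: carbon steel (411) > copper (26.1) > zinc (20.7)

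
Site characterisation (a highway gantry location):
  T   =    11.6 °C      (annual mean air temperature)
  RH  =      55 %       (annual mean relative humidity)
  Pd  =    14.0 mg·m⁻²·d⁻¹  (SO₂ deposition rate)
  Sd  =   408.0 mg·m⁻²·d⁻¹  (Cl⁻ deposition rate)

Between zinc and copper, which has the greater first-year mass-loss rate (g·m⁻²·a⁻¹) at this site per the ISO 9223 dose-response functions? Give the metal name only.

zinc: f(T) = -0.071·(T−10) [T>10 °C] = -0.1136
  SO₂ term: 0.0129·14.0^0.44·exp(0.046·55-0.1136) = 0.4617
  Cl⁻ term: 0.0175·408.0^0.57·exp(0.008·55+0.085·11.6) = 2.241
  sum: 0.4617 + 2.241 → r_corr = 2.703 μm/a
  mass loss = 2.703 μm/a × 7.14 g/cm³ = 19.3 g·m⁻²·a⁻¹
copper: f(T) = -0.080·(T−10) [T>10 °C] = -0.1280
  Pd branch = 0.0053·Pd^0.26·e^(0.059·RH+f) = 0.2377 μm/a
  Sd branch = 0.01025·Sd^0.27·e^(0.036·RH+0.049·T) = 0.6643 μm/a
  sum: 0.2377 + 0.6643 → r_corr = 0.902 μm/a
  mass loss = 0.902 μm/a × 8.96 g/cm³ = 8.082 g·m⁻²·a⁻¹
Ordering by g·m⁻²·a⁻¹: zinc (19.3) > copper (8.08)

zinc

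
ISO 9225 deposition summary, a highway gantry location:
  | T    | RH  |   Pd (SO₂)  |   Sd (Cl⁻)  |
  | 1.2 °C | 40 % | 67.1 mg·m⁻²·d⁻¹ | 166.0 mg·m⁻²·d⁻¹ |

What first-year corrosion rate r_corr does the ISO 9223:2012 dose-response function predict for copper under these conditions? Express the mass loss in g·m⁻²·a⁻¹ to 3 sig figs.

copper: temperature factor f = +0.126·(-8.8) = -1.1088
  sulphur-dioxide contribution → 0.05529 μm/a
  chloride contribution → 0.1824 μm/a
  total first-year rate 0.2377 μm/a
Convert to mass loss: 0.2377 μm/a × 8.96 g/cm³ = 2.13 g·m⁻²·a⁻¹

r_corr = 2.13 g·m⁻²·a⁻¹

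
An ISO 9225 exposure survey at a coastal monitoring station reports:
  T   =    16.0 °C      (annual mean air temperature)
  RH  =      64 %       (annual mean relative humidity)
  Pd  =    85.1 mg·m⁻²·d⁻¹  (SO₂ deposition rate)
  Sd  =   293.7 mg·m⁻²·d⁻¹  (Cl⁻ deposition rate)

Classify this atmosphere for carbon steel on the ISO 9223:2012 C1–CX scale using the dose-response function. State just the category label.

carbon steel: temperature factor f = -0.054·(6.0) = -0.3240
  sulphur-dioxide contribution → 46.42 μm/a
  chloride contribution → 54.18 μm/a
  ⇒ r_corr(carbon steel) = 100.6 μm/a
101 μm/a falls in (80, 200] for carbon steel → category C5

C5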